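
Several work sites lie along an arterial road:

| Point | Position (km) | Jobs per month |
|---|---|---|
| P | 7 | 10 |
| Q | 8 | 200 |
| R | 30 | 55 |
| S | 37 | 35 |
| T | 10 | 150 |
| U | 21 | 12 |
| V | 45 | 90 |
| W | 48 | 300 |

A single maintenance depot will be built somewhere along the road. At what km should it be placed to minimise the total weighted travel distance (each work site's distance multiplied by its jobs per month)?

For a sum of weighted absolute distances on a line, the optimum is the weighted median (not the mean). Total weight W = 852; half-weight = 426.
Sort by position and accumulate weight:
  km 7 (P, w=10) → cum 10
  km 8 (Q, w=200) → cum 210
  km 10 (T, w=150) → cum 360
  km 21 (U, w=12) → cum 372
  km 30 (R, w=55) → cum 427  ≥ 426 → median here
  km 37 (S, w=35) → cum 462
  km 45 (V, w=90) → cum 552
  km 48 (W, w=300) → cum 852
Optimal location: km 30.

x = 30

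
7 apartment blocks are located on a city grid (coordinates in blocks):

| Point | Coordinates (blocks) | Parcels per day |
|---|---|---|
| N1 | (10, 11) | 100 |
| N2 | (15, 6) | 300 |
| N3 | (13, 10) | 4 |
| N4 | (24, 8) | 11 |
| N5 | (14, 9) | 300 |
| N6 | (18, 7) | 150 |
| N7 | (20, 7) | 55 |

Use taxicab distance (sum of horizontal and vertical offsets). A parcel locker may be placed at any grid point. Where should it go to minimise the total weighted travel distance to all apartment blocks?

(15, 7)

Manhattan distance separates: Σwᵢ(|x−xᵢ|+|y−yᵢ|) = Σwᵢ|x−xᵢ| + Σwᵢ|y−yᵢ|, so x and y are optimised independently as 1-D weighted medians.
Total weight W = 920; half = 460.
x-coordinate, sorted with cumulative weight:
  x=10 (N1, w=100) cum 100
  x=13 (N3, w=4) cum 104
  x=14 (N5, w=300) cum 404
  x=15 (N2, w=300) cum 704  ← median
  x=18 (N6, w=150) cum 854
  x=20 (N7, w=55) cum 909
  x=24 (N4, w=11) cum 920
⇒ x* = 15
y-coordinate, sorted with cumulative weight:
  y=6 (N2, w=300) cum 300
  y=7 (N6, w=150) cum 450
  y=7 (N7, w=55) cum 505  ← median
  y=8 (N4, w=11) cum 516
  y=9 (N5, w=300) cum 816
  y=10 (N3, w=4) cum 820
  y=11 (N1, w=100) cum 920
⇒ y* = 7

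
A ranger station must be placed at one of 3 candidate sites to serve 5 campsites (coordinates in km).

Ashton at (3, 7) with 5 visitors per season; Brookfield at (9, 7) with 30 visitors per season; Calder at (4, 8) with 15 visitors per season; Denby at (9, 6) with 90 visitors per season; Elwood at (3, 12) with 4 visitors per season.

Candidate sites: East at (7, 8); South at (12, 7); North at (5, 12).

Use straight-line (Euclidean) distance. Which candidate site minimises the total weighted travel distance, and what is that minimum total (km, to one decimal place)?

Total weighted distance at each candidate:
  East (7, 8): total = 409.9
  South (12, 7): total = 581.7
  North (5, 12): total = 937.9
Minimum is at East with total 409.9 km.

East, total 409.9 km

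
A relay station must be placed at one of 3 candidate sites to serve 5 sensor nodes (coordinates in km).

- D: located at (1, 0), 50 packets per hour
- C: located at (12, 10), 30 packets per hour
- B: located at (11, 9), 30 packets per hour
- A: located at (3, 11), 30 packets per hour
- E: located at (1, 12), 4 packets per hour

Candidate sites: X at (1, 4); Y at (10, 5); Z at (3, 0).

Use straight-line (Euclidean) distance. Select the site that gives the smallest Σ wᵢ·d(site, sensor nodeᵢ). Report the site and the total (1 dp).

Total weighted distance at each candidate:
  X (1, 4): total = 1161.7
  Y (10, 5): total = 1122.2
  Z (3, 0): total = 1243.5
Minimum is at Y with total 1122.2 km.

Y, total 1122.2 km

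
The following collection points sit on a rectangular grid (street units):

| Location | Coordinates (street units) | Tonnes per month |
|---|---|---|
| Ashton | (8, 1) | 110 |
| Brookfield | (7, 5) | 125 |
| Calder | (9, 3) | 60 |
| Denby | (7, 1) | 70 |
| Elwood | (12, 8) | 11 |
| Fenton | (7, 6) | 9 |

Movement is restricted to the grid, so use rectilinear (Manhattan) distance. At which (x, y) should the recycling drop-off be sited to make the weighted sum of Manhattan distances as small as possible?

(7, 3)

Manhattan distance separates: Σwᵢ(|x−xᵢ|+|y−yᵢ|) = Σwᵢ|x−xᵢ| + Σwᵢ|y−yᵢ|, so x and y are optimised independently as 1-D weighted medians.
Total weight W = 385; half = 192.5.
x-coordinate, sorted with cumulative weight:
  x=7 (Brookfield, w=125) cum 125
  x=7 (Denby, w=70) cum 195  ← median
  x=7 (Fenton, w=9) cum 204
  x=8 (Ashton, w=110) cum 314
  x=9 (Calder, w=60) cum 374
  x=12 (Elwood, w=11) cum 385
⇒ x* = 7
y-coordinate, sorted with cumulative weight:
  y=1 (Ashton, w=110) cum 110
  y=1 (Denby, w=70) cum 180
  y=3 (Calder, w=60) cum 240  ← median
  y=5 (Brookfield, w=125) cum 365
  y=6 (Fenton, w=9) cum 374
  y=8 (Elwood, w=11) cum 385
⇒ y* = 3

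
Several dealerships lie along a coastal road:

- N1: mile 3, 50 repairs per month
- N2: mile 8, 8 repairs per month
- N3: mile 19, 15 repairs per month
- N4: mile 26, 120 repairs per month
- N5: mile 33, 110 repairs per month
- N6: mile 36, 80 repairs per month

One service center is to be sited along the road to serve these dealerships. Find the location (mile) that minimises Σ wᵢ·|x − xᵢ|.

For a sum of weighted absolute distances on a line, the optimum is the weighted median (not the mean). Total weight W = 383; half-weight = 191.5.
Sort by position and accumulate weight:
  mile 3 (N1, w=50) → cum 50
  mile 8 (N2, w=8) → cum 58
  mile 19 (N3, w=15) → cum 73
  mile 26 (N4, w=120) → cum 193  ≥ 191.5 → median here
  mile 33 (N5, w=110) → cum 303
  mile 36 (N6, w=80) → cum 383
Optimal location: mile 26.

x = 26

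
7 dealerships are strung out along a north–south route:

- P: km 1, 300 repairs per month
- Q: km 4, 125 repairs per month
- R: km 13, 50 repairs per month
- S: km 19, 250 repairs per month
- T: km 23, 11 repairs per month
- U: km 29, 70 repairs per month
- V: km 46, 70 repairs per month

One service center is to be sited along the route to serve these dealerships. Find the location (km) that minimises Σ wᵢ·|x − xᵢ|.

For a sum of weighted absolute distances on a line, the optimum is the weighted median (not the mean). Total weight W = 876; half-weight = 438.
Sort by position and accumulate weight:
  km 1 (P, w=300) → cum 300
  km 4 (Q, w=125) → cum 425
  km 13 (R, w=50) → cum 475  ≥ 438 → median here
  km 19 (S, w=250) → cum 725
  km 23 (T, w=11) → cum 736
  km 29 (U, w=70) → cum 806
  km 46 (V, w=70) → cum 876
Optimal location: km 13.

x = 13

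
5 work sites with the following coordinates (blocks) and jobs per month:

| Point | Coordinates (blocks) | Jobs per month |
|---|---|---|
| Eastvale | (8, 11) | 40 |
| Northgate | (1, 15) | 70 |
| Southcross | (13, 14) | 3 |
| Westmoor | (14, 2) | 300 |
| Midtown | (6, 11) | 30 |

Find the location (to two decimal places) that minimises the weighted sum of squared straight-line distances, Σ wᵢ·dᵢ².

The minimiser of Σwᵢ‖p−pᵢ‖² is the weighted centroid p* = (Σwᵢpᵢ)/(Σwᵢ).
Σwᵢ = 443.
Σwᵢxᵢ = 40·8 + 70·1 + 3·13 + 300·14 + 30·6 = 4809.
Σwᵢyᵢ = 40·11 + 70·15 + 3·14 + 300·2 + 30·11 = 2462.
x* = 4809/443 = 10.86, y* = 2462/443 = 5.56.

(10.86, 5.56)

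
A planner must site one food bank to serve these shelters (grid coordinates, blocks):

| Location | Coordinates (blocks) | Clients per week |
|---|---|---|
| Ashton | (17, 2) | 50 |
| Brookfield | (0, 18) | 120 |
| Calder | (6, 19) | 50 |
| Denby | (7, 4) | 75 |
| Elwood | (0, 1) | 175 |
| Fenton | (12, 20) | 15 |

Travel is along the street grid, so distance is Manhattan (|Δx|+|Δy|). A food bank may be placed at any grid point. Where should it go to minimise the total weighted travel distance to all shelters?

Manhattan distance separates: Σwᵢ(|x−xᵢ|+|y−yᵢ|) = Σwᵢ|x−xᵢ| + Σwᵢ|y−yᵢ|, so x and y are optimised independently as 1-D weighted medians.
Total weight W = 485; half = 242.5.
x-coordinate, sorted with cumulative weight:
  x=0 (Brookfield, w=120) cum 120
  x=0 (Elwood, w=175) cum 295  ← median
  x=6 (Calder, w=50) cum 345
  x=7 (Denby, w=75) cum 420
  x=12 (Fenton, w=15) cum 435
  x=17 (Ashton, w=50) cum 485
⇒ x* = 0
y-coordinate, sorted with cumulative weight:
  y=1 (Elwood, w=175) cum 175
  y=2 (Ashton, w=50) cum 225
  y=4 (Denby, w=75) cum 300  ← median
  y=18 (Brookfield, w=120) cum 420
  y=19 (Calder, w=50) cum 470
  y=20 (Fenton, w=15) cum 485
⇒ y* = 4

(0, 4)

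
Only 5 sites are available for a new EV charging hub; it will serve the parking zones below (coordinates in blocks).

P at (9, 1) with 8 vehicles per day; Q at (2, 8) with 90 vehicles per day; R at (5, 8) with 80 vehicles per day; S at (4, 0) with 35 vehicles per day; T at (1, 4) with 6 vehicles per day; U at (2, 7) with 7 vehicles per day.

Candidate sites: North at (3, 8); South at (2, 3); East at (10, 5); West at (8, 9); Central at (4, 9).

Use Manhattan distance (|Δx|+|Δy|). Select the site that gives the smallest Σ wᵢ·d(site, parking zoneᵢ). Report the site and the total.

North, total 719 blocks

Total weighted distance at each candidate:
  North (3, 8): total = 719
  South (2, 3): total = 1377
  East (10, 5): total = 2185
  West (8, 9): total = 1605
  Central (4, 9): total = 925
Minimum is at North with total 719 blocks.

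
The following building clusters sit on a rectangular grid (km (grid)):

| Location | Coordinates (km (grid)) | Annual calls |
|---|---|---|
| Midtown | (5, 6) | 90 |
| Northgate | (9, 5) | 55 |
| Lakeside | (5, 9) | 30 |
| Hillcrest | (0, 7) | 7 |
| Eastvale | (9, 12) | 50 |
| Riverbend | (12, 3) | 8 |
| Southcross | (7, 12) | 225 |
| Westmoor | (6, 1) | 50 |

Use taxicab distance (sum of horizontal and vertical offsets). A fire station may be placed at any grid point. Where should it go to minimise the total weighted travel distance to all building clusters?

(7, 12)

Manhattan distance separates: Σwᵢ(|x−xᵢ|+|y−yᵢ|) = Σwᵢ|x−xᵢ| + Σwᵢ|y−yᵢ|, so x and y are optimised independently as 1-D weighted medians.
Total weight W = 515; half = 257.5.
x-coordinate, sorted with cumulative weight:
  x=0 (Hillcrest, w=7) cum 7
  x=5 (Midtown, w=90) cum 97
  x=5 (Lakeside, w=30) cum 127
  x=6 (Westmoor, w=50) cum 177
  x=7 (Southcross, w=225) cum 402  ← median
  x=9 (Northgate, w=55) cum 457
  x=9 (Eastvale, w=50) cum 507
  x=12 (Riverbend, w=8) cum 515
⇒ x* = 7
y-coordinate, sorted with cumulative weight:
  y=1 (Westmoor, w=50) cum 50
  y=3 (Riverbend, w=8) cum 58
  y=5 (Northgate, w=55) cum 113
  y=6 (Midtown, w=90) cum 203
  y=7 (Hillcrest, w=7) cum 210
  y=9 (Lakeside, w=30) cum 240
  y=12 (Eastvale, w=50) cum 290  ← median
  y=12 (Southcross, w=225) cum 515
⇒ y* = 12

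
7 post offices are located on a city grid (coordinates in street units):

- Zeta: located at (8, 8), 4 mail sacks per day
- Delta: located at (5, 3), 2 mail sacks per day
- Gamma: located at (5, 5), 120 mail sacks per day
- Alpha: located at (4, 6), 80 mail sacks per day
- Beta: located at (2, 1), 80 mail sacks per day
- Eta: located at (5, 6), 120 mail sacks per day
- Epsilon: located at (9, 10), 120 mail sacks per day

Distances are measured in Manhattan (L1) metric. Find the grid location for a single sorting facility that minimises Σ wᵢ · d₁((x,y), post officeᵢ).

(5, 6)

Manhattan distance separates: Σwᵢ(|x−xᵢ|+|y−yᵢ|) = Σwᵢ|x−xᵢ| + Σwᵢ|y−yᵢ|, so x and y are optimised independently as 1-D weighted medians.
Total weight W = 526; half = 263.
x-coordinate, sorted with cumulative weight:
  x=2 (Beta, w=80) cum 80
  x=4 (Alpha, w=80) cum 160
  x=5 (Delta, w=2) cum 162
  x=5 (Gamma, w=120) cum 282  ← median
  x=5 (Eta, w=120) cum 402
  x=8 (Zeta, w=4) cum 406
  x=9 (Epsilon, w=120) cum 526
⇒ x* = 5
y-coordinate, sorted with cumulative weight:
  y=1 (Beta, w=80) cum 80
  y=3 (Delta, w=2) cum 82
  y=5 (Gamma, w=120) cum 202
  y=6 (Alpha, w=80) cum 282  ← median
  y=6 (Eta, w=120) cum 402
  y=8 (Zeta, w=4) cum 406
  y=10 (Epsilon, w=120) cum 526
⇒ y* = 6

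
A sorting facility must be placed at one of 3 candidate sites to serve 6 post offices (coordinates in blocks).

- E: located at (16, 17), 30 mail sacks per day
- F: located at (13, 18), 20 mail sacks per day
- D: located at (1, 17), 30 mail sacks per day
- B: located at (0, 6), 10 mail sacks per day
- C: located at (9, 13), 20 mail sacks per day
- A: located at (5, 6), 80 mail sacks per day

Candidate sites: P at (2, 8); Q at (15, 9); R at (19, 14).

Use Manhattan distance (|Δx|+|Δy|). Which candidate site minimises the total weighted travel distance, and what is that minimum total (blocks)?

P, total 2090 blocks

Total weighted distance at each candidate:
  P (2, 8): total = 2090
  Q (15, 9): total = 2570
  R (19, 14): total = 3260
Minimum is at P with total 2090 blocks.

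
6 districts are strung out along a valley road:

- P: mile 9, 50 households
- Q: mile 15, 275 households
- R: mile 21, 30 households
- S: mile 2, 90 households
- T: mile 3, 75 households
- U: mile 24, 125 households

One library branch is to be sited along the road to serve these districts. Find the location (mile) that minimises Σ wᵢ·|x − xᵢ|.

x = 15

For a sum of weighted absolute distances on a line, the optimum is the weighted median (not the mean). Total weight W = 645; half-weight = 322.5.
Sort by position and accumulate weight:
  mile 2 (S, w=90) → cum 90
  mile 3 (T, w=75) → cum 165
  mile 9 (P, w=50) → cum 215
  mile 15 (Q, w=275) → cum 490  ≥ 322.5 → median here
  mile 21 (R, w=30) → cum 520
  mile 24 (U, w=125) → cum 645
Optimal location: mile 15.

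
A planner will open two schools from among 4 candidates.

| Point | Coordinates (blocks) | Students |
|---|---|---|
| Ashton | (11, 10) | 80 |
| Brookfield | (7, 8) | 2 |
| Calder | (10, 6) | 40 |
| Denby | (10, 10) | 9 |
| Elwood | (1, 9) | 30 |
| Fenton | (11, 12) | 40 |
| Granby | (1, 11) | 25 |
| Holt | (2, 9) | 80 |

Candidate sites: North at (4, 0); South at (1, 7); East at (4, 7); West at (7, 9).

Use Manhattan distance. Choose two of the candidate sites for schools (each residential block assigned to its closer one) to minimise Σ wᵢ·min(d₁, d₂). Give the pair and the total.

Evaluate every pair (each demand assigned to the nearer of the two):
  {South, West}: total = 1358
  {East, West}: total = 1603
  {North, West}: total = 1738
  {South, East}: total = 2049
  {North, East}: total = 2294
  {North, South}: total = 2562
Best pair: {South, West} with total 1358.

{South, West}, total 1358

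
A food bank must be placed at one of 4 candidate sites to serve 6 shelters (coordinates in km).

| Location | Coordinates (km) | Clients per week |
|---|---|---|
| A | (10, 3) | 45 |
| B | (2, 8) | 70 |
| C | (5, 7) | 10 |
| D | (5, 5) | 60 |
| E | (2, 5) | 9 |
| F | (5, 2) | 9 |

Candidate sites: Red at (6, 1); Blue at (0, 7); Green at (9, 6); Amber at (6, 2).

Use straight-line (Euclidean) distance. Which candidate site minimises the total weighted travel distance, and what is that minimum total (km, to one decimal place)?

Total weighted distance at each candidate:
  Red (6, 1): total = 1137.5
  Blue (0, 7): total = 1103.4
  Green (9, 6): total = 1055.1
  Amber (6, 2): total = 985.0
Minimum is at Amber with total 985.0 km.

Amber, total 985.0 km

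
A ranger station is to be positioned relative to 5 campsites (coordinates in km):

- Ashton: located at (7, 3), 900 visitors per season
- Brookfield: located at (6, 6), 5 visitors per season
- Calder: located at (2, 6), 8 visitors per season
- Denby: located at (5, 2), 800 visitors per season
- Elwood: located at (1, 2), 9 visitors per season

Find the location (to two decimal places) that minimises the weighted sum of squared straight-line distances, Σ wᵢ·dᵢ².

(6.01, 2.55)

The minimiser of Σwᵢ‖p−pᵢ‖² is the weighted centroid p* = (Σwᵢpᵢ)/(Σwᵢ).
Σwᵢ = 1722.
Σwᵢxᵢ = 900·7 + 5·6 + 8·2 + 800·5 + 9·1 = 10355.
Σwᵢyᵢ = 900·3 + 5·6 + 8·6 + 800·2 + 9·2 = 4396.
x* = 10355/1722 = 6.01, y* = 4396/1722 = 2.55.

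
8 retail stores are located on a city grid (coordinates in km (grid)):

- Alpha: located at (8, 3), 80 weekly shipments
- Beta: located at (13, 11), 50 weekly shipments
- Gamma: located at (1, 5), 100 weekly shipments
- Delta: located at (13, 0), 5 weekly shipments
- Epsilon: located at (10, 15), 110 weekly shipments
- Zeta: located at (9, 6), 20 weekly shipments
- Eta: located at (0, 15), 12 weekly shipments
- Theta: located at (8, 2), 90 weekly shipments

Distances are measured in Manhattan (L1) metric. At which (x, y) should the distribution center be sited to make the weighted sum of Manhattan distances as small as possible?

Manhattan distance separates: Σwᵢ(|x−xᵢ|+|y−yᵢ|) = Σwᵢ|x−xᵢ| + Σwᵢ|y−yᵢ|, so x and y are optimised independently as 1-D weighted medians.
Total weight W = 467; half = 233.5.
x-coordinate, sorted with cumulative weight:
  x=0 (Eta, w=12) cum 12
  x=1 (Gamma, w=100) cum 112
  x=8 (Alpha, w=80) cum 192
  x=8 (Theta, w=90) cum 282  ← median
  x=9 (Zeta, w=20) cum 302
  x=10 (Epsilon, w=110) cum 412
  x=13 (Beta, w=50) cum 462
  x=13 (Delta, w=5) cum 467
⇒ x* = 8
y-coordinate, sorted with cumulative weight:
  y=0 (Delta, w=5) cum 5
  y=2 (Theta, w=90) cum 95
  y=3 (Alpha, w=80) cum 175
  y=5 (Gamma, w=100) cum 275  ← median
  y=6 (Zeta, w=20) cum 295
  y=11 (Beta, w=50) cum 345
  y=15 (Epsilon, w=110) cum 455
  y=15 (Eta, w=12) cum 467
⇒ y* = 5

(8, 5)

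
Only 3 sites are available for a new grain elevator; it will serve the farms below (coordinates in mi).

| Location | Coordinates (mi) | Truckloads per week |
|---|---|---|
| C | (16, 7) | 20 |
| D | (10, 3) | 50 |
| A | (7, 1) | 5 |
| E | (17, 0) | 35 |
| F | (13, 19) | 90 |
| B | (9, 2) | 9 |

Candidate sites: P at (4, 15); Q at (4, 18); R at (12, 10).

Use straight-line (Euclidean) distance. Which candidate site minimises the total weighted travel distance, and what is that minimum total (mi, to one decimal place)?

Total weighted distance at each candidate:
  P (4, 15): total = 2737.3
  Q (4, 18): total = 2962.6
  R (12, 10): total = 1798.7
Minimum is at R with total 1798.7 mi.

R, total 1798.7 mi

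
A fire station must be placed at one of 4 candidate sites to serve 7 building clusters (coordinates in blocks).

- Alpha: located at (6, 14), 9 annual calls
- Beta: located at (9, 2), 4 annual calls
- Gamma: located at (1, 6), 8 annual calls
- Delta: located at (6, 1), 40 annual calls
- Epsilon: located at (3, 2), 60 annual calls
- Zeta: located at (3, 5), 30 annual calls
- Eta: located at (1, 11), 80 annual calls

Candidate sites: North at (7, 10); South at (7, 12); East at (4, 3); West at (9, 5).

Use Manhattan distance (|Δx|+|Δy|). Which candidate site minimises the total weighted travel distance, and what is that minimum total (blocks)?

Total weighted distance at each candidate:
  North (7, 10): total = 2115
  South (7, 12): total = 2381
  East (4, 3): total = 1439
  West (9, 5): total = 2312
Minimum is at East with total 1439 blocks.

East, total 1439 blocks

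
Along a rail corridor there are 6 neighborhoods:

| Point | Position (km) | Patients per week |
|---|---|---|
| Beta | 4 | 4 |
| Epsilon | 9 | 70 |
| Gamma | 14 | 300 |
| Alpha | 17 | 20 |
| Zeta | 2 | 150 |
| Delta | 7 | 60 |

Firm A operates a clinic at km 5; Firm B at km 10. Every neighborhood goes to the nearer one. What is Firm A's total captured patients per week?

214

The indifferent point is the midpoint (5+10)/2 = 7.5; neighborhoods left of it (closer to Firm A at 5) go to Firm A, those right go to Firm B.
  Zeta at 2 (w=150) → Firm A
  Beta at 4 (w=4) → Firm A
  Delta at 7 (w=60) → Firm A
  Epsilon at 9 (w=70) → Firm B
  Gamma at 14 (w=300) → Firm B
  Alpha at 17 (w=20) → Firm B
Firm A captures 214; Firm B captures 390.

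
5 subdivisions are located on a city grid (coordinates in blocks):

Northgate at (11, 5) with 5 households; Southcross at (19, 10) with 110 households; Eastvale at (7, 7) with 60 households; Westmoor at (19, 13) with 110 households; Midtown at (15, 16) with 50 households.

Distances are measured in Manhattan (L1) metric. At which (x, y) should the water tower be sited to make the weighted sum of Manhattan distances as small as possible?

Manhattan distance separates: Σwᵢ(|x−xᵢ|+|y−yᵢ|) = Σwᵢ|x−xᵢ| + Σwᵢ|y−yᵢ|, so x and y are optimised independently as 1-D weighted medians.
Total weight W = 335; half = 167.5.
x-coordinate, sorted with cumulative weight:
  x=7 (Eastvale, w=60) cum 60
  x=11 (Northgate, w=5) cum 65
  x=15 (Midtown, w=50) cum 115
  x=19 (Southcross, w=110) cum 225  ← median
  x=19 (Westmoor, w=110) cum 335
⇒ x* = 19
y-coordinate, sorted with cumulative weight:
  y=5 (Northgate, w=5) cum 5
  y=7 (Eastvale, w=60) cum 65
  y=10 (Southcross, w=110) cum 175  ← median
  y=13 (Westmoor, w=110) cum 285
  y=16 (Midtown, w=50) cum 335
⇒ y* = 10

(19, 10)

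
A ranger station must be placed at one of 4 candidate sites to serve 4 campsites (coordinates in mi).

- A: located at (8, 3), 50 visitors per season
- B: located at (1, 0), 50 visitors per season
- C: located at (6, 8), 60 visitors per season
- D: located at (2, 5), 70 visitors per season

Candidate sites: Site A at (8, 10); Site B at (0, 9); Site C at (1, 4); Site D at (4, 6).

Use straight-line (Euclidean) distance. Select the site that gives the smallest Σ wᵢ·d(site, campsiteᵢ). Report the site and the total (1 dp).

Site D, total 911.6 mi

Total weighted distance at each candidate:
  Site A (8, 10): total = 1676.8
  Site B (0, 9): total = 1630.8
  Site C (1, 4): total = 1036.7
  Site D (4, 6): total = 911.6
Minimum is at Site D with total 911.6 mi.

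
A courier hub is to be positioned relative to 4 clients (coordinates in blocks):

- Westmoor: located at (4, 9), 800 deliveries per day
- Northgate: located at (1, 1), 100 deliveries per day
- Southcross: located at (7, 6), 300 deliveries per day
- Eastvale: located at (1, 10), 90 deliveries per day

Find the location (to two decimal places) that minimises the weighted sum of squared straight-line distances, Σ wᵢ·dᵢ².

(4.26, 7.75)

The minimiser of Σwᵢ‖p−pᵢ‖² is the weighted centroid p* = (Σwᵢpᵢ)/(Σwᵢ).
Σwᵢ = 1290.
Σwᵢxᵢ = 800·4 + 100·1 + 300·7 + 90·1 = 5490.
Σwᵢyᵢ = 800·9 + 100·1 + 300·6 + 90·10 = 10000.
x* = 5490/1290 = 4.26, y* = 10000/1290 = 7.75.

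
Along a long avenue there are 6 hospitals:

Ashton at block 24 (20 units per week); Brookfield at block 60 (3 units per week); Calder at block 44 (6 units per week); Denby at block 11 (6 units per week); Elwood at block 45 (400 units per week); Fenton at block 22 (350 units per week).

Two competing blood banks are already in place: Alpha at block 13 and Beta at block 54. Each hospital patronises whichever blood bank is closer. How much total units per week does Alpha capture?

376

The indifferent point is the midpoint (13+54)/2 = 33.5; hospitals left of it (closer to Alpha at 13) go to Alpha, those right go to Beta.
  Denby at 11 (w=6) → Alpha
  Fenton at 22 (w=350) → Alpha
  Ashton at 24 (w=20) → Alpha
  Calder at 44 (w=6) → Beta
  Elwood at 45 (w=400) → Beta
  Brookfield at 60 (w=3) → Beta
Alpha captures 376; Beta captures 409.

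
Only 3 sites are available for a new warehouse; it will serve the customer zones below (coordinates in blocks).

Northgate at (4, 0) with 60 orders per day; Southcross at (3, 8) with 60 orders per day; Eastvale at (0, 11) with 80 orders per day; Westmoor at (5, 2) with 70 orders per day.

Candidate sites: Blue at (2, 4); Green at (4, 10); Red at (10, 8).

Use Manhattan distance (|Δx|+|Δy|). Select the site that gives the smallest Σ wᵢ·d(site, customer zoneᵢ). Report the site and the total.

Total weighted distance at each candidate:
  Blue (2, 4): total = 1730
  Green (4, 10): total = 1810
  Red (10, 8): total = 3070
Minimum is at Blue with total 1730 blocks.

Blue, total 1730 blocks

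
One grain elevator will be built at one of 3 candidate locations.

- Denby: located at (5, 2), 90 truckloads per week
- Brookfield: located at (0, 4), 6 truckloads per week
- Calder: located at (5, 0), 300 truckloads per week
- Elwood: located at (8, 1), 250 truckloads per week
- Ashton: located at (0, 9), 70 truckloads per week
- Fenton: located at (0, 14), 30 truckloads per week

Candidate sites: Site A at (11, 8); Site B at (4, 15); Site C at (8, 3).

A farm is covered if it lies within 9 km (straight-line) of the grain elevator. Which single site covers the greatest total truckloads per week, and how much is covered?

Coverage radius r = 9 km; a point is covered iff (Δx)²+(Δy)² ≤ 9² = 81.
  Site A (11, 8): covers {Denby, Elwood} → 340
  Site B (4, 15): covers {Ashton, Fenton} → 100
  Site C (8, 3): covers {Denby, Brookfield, Calder, Elwood} → 646
Maximum coverage at Site C: 646 truckloads per week.

Site C, covering 646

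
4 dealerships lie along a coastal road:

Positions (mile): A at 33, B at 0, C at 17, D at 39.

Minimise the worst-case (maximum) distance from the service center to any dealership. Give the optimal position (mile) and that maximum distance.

The 1-center on a line is the midpoint of the two extreme points: leftmost at 0, rightmost at 39.
Optimal location = (0 + 39)/2 = 19.5; maximum distance = (39 − 0)/2 = 19.5.

location 19.5, max distance 19.5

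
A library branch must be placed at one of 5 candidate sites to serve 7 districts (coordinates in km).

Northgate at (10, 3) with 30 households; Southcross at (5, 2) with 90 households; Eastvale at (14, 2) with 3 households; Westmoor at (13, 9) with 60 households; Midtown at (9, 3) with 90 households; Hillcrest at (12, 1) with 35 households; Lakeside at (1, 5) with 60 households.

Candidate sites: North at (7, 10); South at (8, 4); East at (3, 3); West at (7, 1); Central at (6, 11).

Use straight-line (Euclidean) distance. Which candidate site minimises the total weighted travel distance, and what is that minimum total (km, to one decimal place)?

South, total 1561.4 km

Total weighted distance at each candidate:
  North (7, 10): total = 2851.7
  South (8, 4): total = 1561.4
  East (3, 3): total = 2176.5
  West (7, 1): total = 1792.9
  Central (6, 11): total = 3202.0
Minimum is at South with total 1561.4 km.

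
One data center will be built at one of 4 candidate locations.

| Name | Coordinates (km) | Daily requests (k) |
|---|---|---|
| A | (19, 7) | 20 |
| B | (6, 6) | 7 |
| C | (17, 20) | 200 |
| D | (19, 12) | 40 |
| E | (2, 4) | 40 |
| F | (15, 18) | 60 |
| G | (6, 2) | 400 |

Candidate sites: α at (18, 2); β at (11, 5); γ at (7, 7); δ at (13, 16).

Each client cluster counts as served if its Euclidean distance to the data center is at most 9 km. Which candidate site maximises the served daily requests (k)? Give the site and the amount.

Coverage radius r = 9 km; a point is covered iff (Δx)²+(Δy)² ≤ 9² = 81.
  α (18, 2): covers {A} → 20
  β (11, 5): covers {A, B, G} → 427
  γ (7, 7): covers {B, E, G} → 447
  δ (13, 16): covers {C, D, F} → 300
Maximum coverage at γ: 447 daily requests (k).

γ, covering 447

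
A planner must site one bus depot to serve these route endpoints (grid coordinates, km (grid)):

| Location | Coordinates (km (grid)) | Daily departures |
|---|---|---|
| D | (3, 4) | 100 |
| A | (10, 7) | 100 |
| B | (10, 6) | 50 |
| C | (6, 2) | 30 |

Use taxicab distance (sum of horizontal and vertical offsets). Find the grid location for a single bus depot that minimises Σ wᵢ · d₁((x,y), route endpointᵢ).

Manhattan distance separates: Σwᵢ(|x−xᵢ|+|y−yᵢ|) = Σwᵢ|x−xᵢ| + Σwᵢ|y−yᵢ|, so x and y are optimised independently as 1-D weighted medians.
Total weight W = 280; half = 140.
x-coordinate, sorted with cumulative weight:
  x=3 (D, w=100) cum 100
  x=6 (C, w=30) cum 130
  x=10 (A, w=100) cum 230  ← median
  x=10 (B, w=50) cum 280
⇒ x* = 10
y-coordinate, sorted with cumulative weight:
  y=2 (C, w=30) cum 30
  y=4 (D, w=100) cum 130
  y=6 (B, w=50) cum 180  ← median
  y=7 (A, w=100) cum 280
⇒ y* = 6

(10, 6)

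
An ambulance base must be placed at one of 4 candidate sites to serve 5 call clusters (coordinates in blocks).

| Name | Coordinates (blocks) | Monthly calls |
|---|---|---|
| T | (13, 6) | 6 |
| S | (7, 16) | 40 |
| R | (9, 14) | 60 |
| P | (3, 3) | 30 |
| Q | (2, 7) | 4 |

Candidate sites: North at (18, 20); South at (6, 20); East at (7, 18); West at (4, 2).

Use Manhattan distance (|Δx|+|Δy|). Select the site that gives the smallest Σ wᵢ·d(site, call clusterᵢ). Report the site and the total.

East, total 1182 blocks

Total weighted distance at each candidate:
  North (18, 20): total = 2690
  South (6, 20): total = 1534
  East (7, 18): total = 1182
  West (4, 2): total = 1866
Minimum is at East with total 1182 blocks.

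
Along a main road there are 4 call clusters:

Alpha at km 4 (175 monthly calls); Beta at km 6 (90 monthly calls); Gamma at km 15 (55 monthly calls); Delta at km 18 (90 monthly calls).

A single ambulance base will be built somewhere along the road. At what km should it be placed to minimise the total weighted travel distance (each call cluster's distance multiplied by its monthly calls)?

For a sum of weighted absolute distances on a line, the optimum is the weighted median (not the mean). Total weight W = 410; half-weight = 205.
Sort by position and accumulate weight:
  km 4 (Alpha, w=175) → cum 175
  km 6 (Beta, w=90) → cum 265  ≥ 205 → median here
  km 15 (Gamma, w=55) → cum 320
  km 18 (Delta, w=90) → cum 410
Optimal location: km 6.

x = 6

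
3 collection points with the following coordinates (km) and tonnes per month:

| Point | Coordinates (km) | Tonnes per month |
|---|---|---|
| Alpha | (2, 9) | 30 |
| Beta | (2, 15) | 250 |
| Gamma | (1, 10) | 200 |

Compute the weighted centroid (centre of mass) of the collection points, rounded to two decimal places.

(1.58, 12.54)

The minimiser of Σwᵢ‖p−pᵢ‖² is the weighted centroid p* = (Σwᵢpᵢ)/(Σwᵢ).
Σwᵢ = 480.
Σwᵢxᵢ = 30·2 + 250·2 + 200·1 = 760.
Σwᵢyᵢ = 30·9 + 250·15 + 200·10 = 6020.
x* = 760/480 = 1.58, y* = 6020/480 = 12.54.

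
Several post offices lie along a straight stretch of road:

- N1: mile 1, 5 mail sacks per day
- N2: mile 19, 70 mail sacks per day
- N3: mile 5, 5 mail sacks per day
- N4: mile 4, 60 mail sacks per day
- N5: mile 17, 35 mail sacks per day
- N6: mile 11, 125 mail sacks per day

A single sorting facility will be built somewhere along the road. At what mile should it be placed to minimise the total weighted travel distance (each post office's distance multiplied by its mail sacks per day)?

For a sum of weighted absolute distances on a line, the optimum is the weighted median (not the mean). Total weight W = 300; half-weight = 150.
Sort by position and accumulate weight:
  mile 1 (N1, w=5) → cum 5
  mile 4 (N4, w=60) → cum 65
  mile 5 (N3, w=5) → cum 70
  mile 11 (N6, w=125) → cum 195  ≥ 150 → median here
  mile 17 (N5, w=35) → cum 230
  mile 19 (N2, w=70) → cum 300
Optimal location: mile 11.

x = 11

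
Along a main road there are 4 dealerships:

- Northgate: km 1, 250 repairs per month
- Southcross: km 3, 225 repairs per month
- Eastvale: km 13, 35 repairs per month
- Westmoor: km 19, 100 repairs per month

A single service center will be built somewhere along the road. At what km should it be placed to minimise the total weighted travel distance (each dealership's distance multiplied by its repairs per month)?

x = 3

For a sum of weighted absolute distances on a line, the optimum is the weighted median (not the mean). Total weight W = 610; half-weight = 305.
Sort by position and accumulate weight:
  km 1 (Northgate, w=250) → cum 250
  km 3 (Southcross, w=225) → cum 475  ≥ 305 → median here
  km 13 (Eastvale, w=35) → cum 510
  km 19 (Westmoor, w=100) → cum 610
Optimal location: km 3.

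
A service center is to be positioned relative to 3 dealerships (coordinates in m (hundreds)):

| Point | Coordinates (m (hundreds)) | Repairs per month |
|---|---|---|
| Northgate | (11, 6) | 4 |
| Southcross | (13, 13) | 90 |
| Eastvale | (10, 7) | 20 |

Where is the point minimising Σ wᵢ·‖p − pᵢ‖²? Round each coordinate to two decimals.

(12.40, 11.70)

The minimiser of Σwᵢ‖p−pᵢ‖² is the weighted centroid p* = (Σwᵢpᵢ)/(Σwᵢ).
Σwᵢ = 114.
Σwᵢxᵢ = 4·11 + 90·13 + 20·10 = 1414.
Σwᵢyᵢ = 4·6 + 90·13 + 20·7 = 1334.
x* = 1414/114 = 12.40, y* = 1334/114 = 11.70.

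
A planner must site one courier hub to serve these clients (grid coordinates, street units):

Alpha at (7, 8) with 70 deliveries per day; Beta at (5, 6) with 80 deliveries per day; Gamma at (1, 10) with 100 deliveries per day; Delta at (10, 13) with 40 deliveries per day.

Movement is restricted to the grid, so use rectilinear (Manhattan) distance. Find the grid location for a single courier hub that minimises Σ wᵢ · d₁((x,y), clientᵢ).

(5, 8)

Manhattan distance separates: Σwᵢ(|x−xᵢ|+|y−yᵢ|) = Σwᵢ|x−xᵢ| + Σwᵢ|y−yᵢ|, so x and y are optimised independently as 1-D weighted medians.
Total weight W = 290; half = 145.
x-coordinate, sorted with cumulative weight:
  x=1 (Gamma, w=100) cum 100
  x=5 (Beta, w=80) cum 180  ← median
  x=7 (Alpha, w=70) cum 250
  x=10 (Delta, w=40) cum 290
⇒ x* = 5
y-coordinate, sorted with cumulative weight:
  y=6 (Beta, w=80) cum 80
  y=8 (Alpha, w=70) cum 150  ← median
  y=10 (Gamma, w=100) cum 250
  y=13 (Delta, w=40) cum 290
⇒ y* = 8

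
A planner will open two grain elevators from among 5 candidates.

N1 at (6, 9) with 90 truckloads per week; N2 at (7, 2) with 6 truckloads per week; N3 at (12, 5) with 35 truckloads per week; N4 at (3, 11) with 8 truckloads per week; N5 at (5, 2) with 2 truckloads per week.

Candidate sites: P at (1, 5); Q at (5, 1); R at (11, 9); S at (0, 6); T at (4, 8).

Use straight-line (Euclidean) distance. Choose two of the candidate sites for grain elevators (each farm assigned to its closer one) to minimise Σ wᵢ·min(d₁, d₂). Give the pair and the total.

Evaluate every pair (each demand assigned to the nearer of the two):
  {R, T}: total = 423.3
  {Q, T}: total = 524.1
  {P, T}: total = 575.8
  {S, T}: total = 578.0
  {Q, R}: total = 675.7
  {P, R}: total = 695.2
  {R, S}: total = 702.1
  {P, Q}: total = 924.5
  {Q, S}: total = 948.0
  {P, S}: total = 1058.2
Best pair: {R, T} with total 423.3.

{R, T}, total 423.3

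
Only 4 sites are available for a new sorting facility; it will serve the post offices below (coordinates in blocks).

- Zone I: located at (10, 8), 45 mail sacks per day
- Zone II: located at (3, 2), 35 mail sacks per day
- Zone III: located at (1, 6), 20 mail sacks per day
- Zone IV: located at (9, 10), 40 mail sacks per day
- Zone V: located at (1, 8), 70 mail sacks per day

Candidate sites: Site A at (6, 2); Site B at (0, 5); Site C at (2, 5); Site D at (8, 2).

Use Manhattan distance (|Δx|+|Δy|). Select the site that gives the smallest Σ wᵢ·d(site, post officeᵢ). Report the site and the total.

Site C, total 1435 blocks

Total weighted distance at each candidate:
  Site A (6, 2): total = 1945
  Site B (0, 5): total = 1675
  Site C (2, 5): total = 1435
  Site D (8, 2): total = 2025
Minimum is at Site C with total 1435 blocks.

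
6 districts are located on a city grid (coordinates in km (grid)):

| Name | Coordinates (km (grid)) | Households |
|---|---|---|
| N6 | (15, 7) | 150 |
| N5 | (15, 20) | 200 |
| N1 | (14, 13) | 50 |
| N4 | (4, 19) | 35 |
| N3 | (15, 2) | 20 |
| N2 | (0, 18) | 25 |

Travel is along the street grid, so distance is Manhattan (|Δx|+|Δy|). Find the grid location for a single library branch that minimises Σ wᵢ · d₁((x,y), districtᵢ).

Manhattan distance separates: Σwᵢ(|x−xᵢ|+|y−yᵢ|) = Σwᵢ|x−xᵢ| + Σwᵢ|y−yᵢ|, so x and y are optimised independently as 1-D weighted medians.
Total weight W = 480; half = 240.
x-coordinate, sorted with cumulative weight:
  x=0 (N2, w=25) cum 25
  x=4 (N4, w=35) cum 60
  x=14 (N1, w=50) cum 110
  x=15 (N6, w=150) cum 260  ← median
  x=15 (N5, w=200) cum 460
  x=15 (N3, w=20) cum 480
⇒ x* = 15
y-coordinate, sorted with cumulative weight:
  y=2 (N3, w=20) cum 20
  y=7 (N6, w=150) cum 170
  y=13 (N1, w=50) cum 220
  y=18 (N2, w=25) cum 245  ← median
  y=19 (N4, w=35) cum 280
  y=20 (N5, w=200) cum 480
⇒ y* = 18

(15, 18)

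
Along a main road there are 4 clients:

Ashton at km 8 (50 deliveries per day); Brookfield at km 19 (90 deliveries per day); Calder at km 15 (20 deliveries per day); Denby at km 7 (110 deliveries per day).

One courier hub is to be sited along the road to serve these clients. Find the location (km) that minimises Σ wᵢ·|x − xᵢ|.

x = 8

For a sum of weighted absolute distances on a line, the optimum is the weighted median (not the mean). Total weight W = 270; half-weight = 135.
Sort by position and accumulate weight:
  km 7 (Denby, w=110) → cum 110
  km 8 (Ashton, w=50) → cum 160  ≥ 135 → median here
  km 15 (Calder, w=20) → cum 180
  km 19 (Brookfield, w=90) → cum 270
Optimal location: km 8.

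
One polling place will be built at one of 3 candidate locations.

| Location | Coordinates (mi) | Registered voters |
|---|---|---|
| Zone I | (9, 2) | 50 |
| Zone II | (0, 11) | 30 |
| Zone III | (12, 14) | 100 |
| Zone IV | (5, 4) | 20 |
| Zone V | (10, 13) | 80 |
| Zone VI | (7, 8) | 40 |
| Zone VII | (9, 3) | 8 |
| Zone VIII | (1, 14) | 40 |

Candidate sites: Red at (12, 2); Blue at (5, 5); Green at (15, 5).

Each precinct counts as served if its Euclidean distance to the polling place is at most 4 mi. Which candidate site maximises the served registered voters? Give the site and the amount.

Coverage radius r = 4 mi; a point is covered iff (Δx)²+(Δy)² ≤ 4² = 16.
  Red (12, 2): covers {Zone I, Zone VII} → 58
  Blue (5, 5): covers {Zone IV, Zone VI} → 60
  Green (15, 5): covers {none} → 0
Maximum coverage at Blue: 60 registered voters.

Blue, covering 60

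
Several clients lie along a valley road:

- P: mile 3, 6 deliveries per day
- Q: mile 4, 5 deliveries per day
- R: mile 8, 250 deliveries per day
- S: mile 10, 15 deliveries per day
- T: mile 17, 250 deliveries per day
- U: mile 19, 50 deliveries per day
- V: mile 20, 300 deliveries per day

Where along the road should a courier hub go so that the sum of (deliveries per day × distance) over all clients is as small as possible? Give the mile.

For a sum of weighted absolute distances on a line, the optimum is the weighted median (not the mean). Total weight W = 876; half-weight = 438.
Sort by position and accumulate weight:
  mile 3 (P, w=6) → cum 6
  mile 4 (Q, w=5) → cum 11
  mile 8 (R, w=250) → cum 261
  mile 10 (S, w=15) → cum 276
  mile 17 (T, w=250) → cum 526  ≥ 438 → median here
  mile 19 (U, w=50) → cum 576
  mile 20 (V, w=300) → cum 876
Optimal location: mile 17.

x = 17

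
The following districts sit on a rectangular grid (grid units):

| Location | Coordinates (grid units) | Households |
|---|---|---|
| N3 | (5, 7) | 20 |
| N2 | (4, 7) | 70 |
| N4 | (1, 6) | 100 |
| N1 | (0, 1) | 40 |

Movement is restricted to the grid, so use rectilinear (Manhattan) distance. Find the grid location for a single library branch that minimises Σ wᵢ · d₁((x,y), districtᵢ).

(1, 6)

Manhattan distance separates: Σwᵢ(|x−xᵢ|+|y−yᵢ|) = Σwᵢ|x−xᵢ| + Σwᵢ|y−yᵢ|, so x and y are optimised independently as 1-D weighted medians.
Total weight W = 230; half = 115.
x-coordinate, sorted with cumulative weight:
  x=0 (N1, w=40) cum 40
  x=1 (N4, w=100) cum 140  ← median
  x=4 (N2, w=70) cum 210
  x=5 (N3, w=20) cum 230
⇒ x* = 1
y-coordinate, sorted with cumulative weight:
  y=1 (N1, w=40) cum 40
  y=6 (N4, w=100) cum 140  ← median
  y=7 (N3, w=20) cum 160
  y=7 (N2, w=70) cum 230
⇒ y* = 6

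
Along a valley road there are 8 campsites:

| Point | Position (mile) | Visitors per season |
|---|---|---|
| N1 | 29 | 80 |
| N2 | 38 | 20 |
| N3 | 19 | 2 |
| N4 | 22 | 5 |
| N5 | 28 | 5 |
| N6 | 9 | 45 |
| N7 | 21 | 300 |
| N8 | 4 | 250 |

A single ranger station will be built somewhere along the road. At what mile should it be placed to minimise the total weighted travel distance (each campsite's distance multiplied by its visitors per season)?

For a sum of weighted absolute distances on a line, the optimum is the weighted median (not the mean). Total weight W = 707; half-weight = 353.5.
Sort by position and accumulate weight:
  mile 4 (N8, w=250) → cum 250
  mile 9 (N6, w=45) → cum 295
  mile 19 (N3, w=2) → cum 297
  mile 21 (N7, w=300) → cum 597  ≥ 353.5 → median here
  mile 22 (N4, w=5) → cum 602
  mile 28 (N5, w=5) → cum 607
  mile 29 (N1, w=80) → cum 687
  mile 38 (N2, w=20) → cum 707
Optimal location: mile 21.

x = 21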